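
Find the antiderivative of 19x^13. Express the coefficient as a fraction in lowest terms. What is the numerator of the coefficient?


Apply the power rule for integration:
integral of ax^n dx = a/(n+1) * x^(n+1) + C
integral of 19x^13 dx
= 19/14 * x^14 + C
The coefficient in lowest terms is 19/14, and its numerator is 19

19


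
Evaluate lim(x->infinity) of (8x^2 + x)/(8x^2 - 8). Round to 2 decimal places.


For limits at infinity with equal-degree polynomials,
we compare leading coefficients.
Numerator leading term: 8x^2
Denominator leading term: 8x^2
Divide both by x^2:
lim = (8 + 1/x) / (8 - 8/x^2)
As x -> infinity, the 1/x and 1/x^2 terms vanish:
= 8/8 = 1 = 1.00

1.00


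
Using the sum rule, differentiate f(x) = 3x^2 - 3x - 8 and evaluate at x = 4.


Differentiate term by term using power and sum rules:
f(x) = 3x^2 - 3x - 8
f'(x) = 6x - 3
Substitute x = 4:
f'(4) = 6 * 4 - 3
= 24 - 3
= 21

21


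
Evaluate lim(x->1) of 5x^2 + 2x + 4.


Since polynomials are continuous, we use direct substitution.
lim(x->1) of 5x^2 + 2x + 4
= 5 * 1^2 + 2 * 1 + 4
= 5 + 2 + 4
= 11

11


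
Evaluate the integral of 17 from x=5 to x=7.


The integral of a constant k over [a, b] equals k * (b - a).
integral from 5 to 7 of 17 dx
= 17 * (7 - 5)
= 17 * 2
= 34

34


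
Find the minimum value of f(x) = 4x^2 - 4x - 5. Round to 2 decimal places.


For a quadratic f(x) = ax^2 + bx + c with a > 0, the minimum is at the vertex.
Vertex x-coordinate: x = -b/(2a)
x = -(-4) / (2 * 4)
x = 4/8 = 1/2
Substitute back to find the minimum value:
f(1/2) = 4 * (1/2)^2 - 4 * (1/2) - 5
= 1 - 2 - 5
= -6 = -6.00

-6.00


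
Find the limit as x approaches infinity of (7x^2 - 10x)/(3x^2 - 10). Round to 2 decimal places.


For limits at infinity with equal-degree polynomials,
we compare leading coefficients.
Numerator leading term: 7x^2
Denominator leading term: 3x^2
Divide both by x^2:
lim = (7 - 10/x) / (3 - 10/x^2)
As x -> infinity, the 1/x and 1/x^2 terms vanish:
= 7/3 ≈ 2.33

2.33


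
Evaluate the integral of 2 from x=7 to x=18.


The integral of a constant k over [a, b] equals k * (b - a).
integral from 7 to 18 of 2 dx
= 2 * (18 - 7)
= 2 * 11
= 22

22


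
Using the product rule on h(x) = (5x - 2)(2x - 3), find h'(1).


Let u(x) = 5x - 2 and v(x) = 2x - 3
u'(x) = 5
v'(x) = 2
Product rule: h'(x) = u'(x)*v(x) + u(x)*v'(x)
= 5 * (2x - 3) + (5x - 2) * 2
At x = 1:
u(1) = 5 * 1 - 2 = 3
v(1) = 2 * 1 - 3 = -1
h'(1) = 5 * (-1) + 3 * 2
= -5 + 6
= 1

1


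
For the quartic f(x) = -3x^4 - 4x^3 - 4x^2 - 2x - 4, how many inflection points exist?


Inflection points occur where f''(x) = 0 and concavity changes.
f(x) = -3x^4 - 4x^3 - 4x^2 - 2x - 4
f'(x) = -12x^3 - 12x^2 - 8x - 2
f''(x) = -36x^2 - 24x - 8
This is a quadratic in x. Use the discriminant to count real roots.
Discriminant = (-24)^2 - 4 * (-36) * (-8)
= 576 - 1152
= -576
Since discriminant < 0, f''(x) = 0 has no real solutions.
Number of inflection points: 0

0


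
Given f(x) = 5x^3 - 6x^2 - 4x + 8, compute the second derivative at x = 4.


First derivative:
f'(x) = 15x^2 - 12x - 4
Second derivative:
f''(x) = 30x - 12
Substitute x = 4:
f''(4) = 30 * 4 - 12
= 120 - 12
= 108

108


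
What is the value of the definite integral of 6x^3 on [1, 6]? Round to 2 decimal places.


Find the antiderivative of 6x^3:
F(x) = 6/4 * x^4
Apply the Fundamental Theorem of Calculus:
F(6) - F(1)
= 6/4 * 6^4 - 6/4 * 1^4
= 6/4 * (1296 - 1)
= 6/4 * 1295
= 3885/2 = 1942.50

1942.50


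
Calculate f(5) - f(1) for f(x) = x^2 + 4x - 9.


Net change = f(b) - f(a)
f(x) = x^2 + 4x - 9
Compute f(5):
f(5) = 1 * 5^2 + 4 * 5 - 9
= 25 + 20 - 9
= 36
Compute f(1):
f(1) = 1 * 1^2 + 4 * 1 - 9
= 1 + 4 - 9
= -4
Net change = 36 - (-4) = 40

40


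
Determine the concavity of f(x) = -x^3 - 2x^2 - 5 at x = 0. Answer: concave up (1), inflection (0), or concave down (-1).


Concavity is determined by the sign of f''(x).
f(x) = -x^3 - 2x^2 - 5
f'(x) = -3x^2 - 4x
f''(x) = -6x - 4
f''(0) = -6 * 0 - 4
= 0 - 4
= -4
Since f''(0) < 0, the function is concave down (-1)

-1


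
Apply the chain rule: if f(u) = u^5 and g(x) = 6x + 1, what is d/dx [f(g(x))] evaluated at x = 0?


Using the chain rule: (f(g(x)))' = f'(g(x)) * g'(x)
First, find g(0):
g(0) = 6 * 0 + 1 = 1
Next, f'(u) = 5u^4
And g'(x) = 6
So f'(g(0)) * g'(0)
= 5 * 1^4 * 6
= 5 * 1 * 6
= 30

30


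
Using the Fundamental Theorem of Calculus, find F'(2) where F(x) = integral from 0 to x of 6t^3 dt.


By the Fundamental Theorem of Calculus (Part 1):
If F(x) = integral from 0 to x of f(t) dt, then F'(x) = f(x)
Here f(t) = 6t^3
So F'(x) = 6x^3
Evaluate at x = 2:
F'(2) = 6 * 2^3
= 6 * 8
= 48

48


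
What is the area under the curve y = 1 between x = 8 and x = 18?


The area under a constant function y = 1 is a rectangle.
Width = 18 - 8 = 10
Height = 1
Area = width * height
= 10 * 1
= 10

10


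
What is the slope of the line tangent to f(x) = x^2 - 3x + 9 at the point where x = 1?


The slope of the tangent line equals f'(x) at the point.
f(x) = x^2 - 3x + 9
f'(x) = 2x - 3
At x = 1:
f'(1) = 2 * 1 - 3
= 2 - 3
= -1

-1


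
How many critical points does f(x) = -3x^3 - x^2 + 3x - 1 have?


Find where f'(x) = 0:
f(x) = -3x^3 - x^2 + 3x - 1
f'(x) = -9x^2 - 2x + 3
This is a quadratic in x. Use the discriminant to count real roots.
Discriminant = (-2)^2 - 4 * (-9) * 3
= 4 - (-108)
= 112
Since discriminant > 0, f'(x) = 0 has 2 real solutions.
Number of critical points: 2

2


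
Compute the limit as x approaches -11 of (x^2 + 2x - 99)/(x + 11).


Direct substitution gives 0/0, so we factor the numerator.
Factor: (x^2 + 2x - 99) = (x + 11)(x - 9)
Cancel the common factor (x + 11):
(x^2 + 2x - 99)/(x + 11) = (x - 9)
Now substitute x = -11:
= (-11) - (9) = -20

-20


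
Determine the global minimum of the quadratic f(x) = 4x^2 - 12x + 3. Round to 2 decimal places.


For a quadratic f(x) = ax^2 + bx + c with a > 0, the minimum is at the vertex.
Vertex x-coordinate: x = -b/(2a)
x = -(-12) / (2 * 4)
x = 12/8 = 3/2
Substitute back to find the minimum value:
f(3/2) = 4 * (3/2)^2 - 12 * (3/2) + 3
= 9 - 18 + 3
= -6 = -6.00

-6.00


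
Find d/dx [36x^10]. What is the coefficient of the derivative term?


We apply the power rule: d/dx [ax^n] = a*n * x^(n-1)
d/dx [36x^10]
= 36 * 10 * x^(10-1)
= 360x^9
The coefficient is 360

360


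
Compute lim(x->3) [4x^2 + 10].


Since polynomials are continuous, we use direct substitution.
lim(x->3) of 4x^2 + 10
= 4 * 3^2 + 0 * 3 + 10
= 36 + 0 + 10
= 46

46


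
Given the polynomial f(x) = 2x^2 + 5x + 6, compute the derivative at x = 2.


Differentiate term by term using power and sum rules:
f(x) = 2x^2 + 5x + 6
f'(x) = 4x + 5
Substitute x = 2:
f'(2) = 4 * 2 + 5
= 8 + 5
= 13

13


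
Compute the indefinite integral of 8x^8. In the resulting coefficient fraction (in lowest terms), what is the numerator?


Apply the power rule for integration:
integral of ax^n dx = a/(n+1) * x^(n+1) + C
integral of 8x^8 dx
= 8/9 * x^9 + C
The coefficient in lowest terms is 8/9, and its numerator is 8

8


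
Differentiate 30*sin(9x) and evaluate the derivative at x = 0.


Apply the chain rule to differentiate 30*sin(9x):
d/dx [30*sin(9x)]
= 30 * cos(9x) * d/dx(9x)
= 30 * 9 * cos(9x)
= 270 * cos(9x)
Evaluate at x = 0:
= 270 * cos(0)
= 270 * 1
= 270

270


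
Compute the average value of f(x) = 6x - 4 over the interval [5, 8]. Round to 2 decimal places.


Average value = 1/(b-a) * integral from a to b of f(x) dx
First compute the integral of 6x - 4:
F(x) = 3x^2 - 4x
F(8) = 3 * 64 - 4 * 8 = 160
F(5) = 3 * 25 - 4 * 5 = 55
Integral = 160 - 55 = 105
Average = 105 / (8 - 5) = 105 / 3
= 35 = 35.00

35.00


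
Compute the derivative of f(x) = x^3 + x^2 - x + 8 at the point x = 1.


Differentiate f(x) = x^3 + x^2 - x + 8 term by term:
f'(x) = 3x^2 + 2x - 1
Substitute x = 1:
f'(1) = 3 * 1^2 + 2 * 1 - 1
= 3 + 2 - 1
= 4

4


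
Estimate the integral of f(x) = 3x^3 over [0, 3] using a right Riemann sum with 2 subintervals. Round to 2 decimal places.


Right Riemann sum uses right endpoints of each subinterval.
Interval: [0, 3], n = 2
dx = (3 - 0) / 2 = 3/2
Right endpoints: [3/2, 3]
f values: [81/8, 81]
Sum = dx * (sum of f values)
= 3/2 * 729/8
= 2187/16 ≈ 136.69

136.69


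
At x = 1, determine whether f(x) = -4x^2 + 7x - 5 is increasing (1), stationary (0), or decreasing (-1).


Compute f'(x) to determine behavior:
f'(x) = -8x + 7
f'(1) = -8 * 1 + 7
= -8 + 7
= -1
Since f'(1) < 0, the function is decreasing (-1)

-1


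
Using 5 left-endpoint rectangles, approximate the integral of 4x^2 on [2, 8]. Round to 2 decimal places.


Left Riemann sum uses left endpoints of each subinterval.
Interval: [2, 8], n = 5
dx = (8 - 2) / 5 = 6/5
Left endpoints: [2, 16/5, 22/5, 28/5, 34/5]
f values: [16, 1024/25, 1936/25, 3136/25, 4624/25]
Sum = dx * (sum of f values)
= 6/5 * 2224/5
= 13344/25 = 533.76

533.76


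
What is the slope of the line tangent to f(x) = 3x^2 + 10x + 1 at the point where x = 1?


The slope of the tangent line equals f'(x) at the point.
f(x) = 3x^2 + 10x + 1
f'(x) = 6x + 10
At x = 1:
f'(1) = 6 * 1 + 10
= 6 + 10
= 16

16


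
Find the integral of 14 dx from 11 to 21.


The integral of a constant k over [a, b] equals k * (b - a).
integral from 11 to 21 of 14 dx
= 14 * (21 - 11)
= 14 * 10
= 140

140


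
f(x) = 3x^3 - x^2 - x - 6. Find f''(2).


First derivative:
f'(x) = 9x^2 - 2x - 1
Second derivative:
f''(x) = 18x - 2
Substitute x = 2:
f''(2) = 18 * 2 - 2
= 36 - 2
= 34

34


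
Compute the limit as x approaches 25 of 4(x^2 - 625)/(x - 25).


Direct substitution gives 0/0, so we factor the numerator.
Factor: 4(x^2 - 625) = 4 * (x - 25)(x + 25)
Cancel the common factor (x - 25):
4(x^2 - 625)/(x - 25) = 4 * (x + 25)
Now substitute x = 25:
= 4 * (25 + 25) = 200

200


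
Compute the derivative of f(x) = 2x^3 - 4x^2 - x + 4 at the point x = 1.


Differentiate f(x) = 2x^3 - 4x^2 - x + 4 term by term:
f'(x) = 6x^2 - 8x - 1
Substitute x = 1:
f'(1) = 6 * 1^2 - 8 * 1 - 1
= 6 - 8 - 1
= -3

-3


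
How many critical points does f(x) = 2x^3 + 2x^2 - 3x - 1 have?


Find where f'(x) = 0:
f(x) = 2x^3 + 2x^2 - 3x - 1
f'(x) = 6x^2 + 4x - 3
This is a quadratic in x. Use the discriminant to count real roots.
Discriminant = (4)^2 - 4 * 6 * (-3)
= 16 - (-72)
= 88
Since discriminant > 0, f'(x) = 0 has 2 real solutions.
Number of critical points: 2

2


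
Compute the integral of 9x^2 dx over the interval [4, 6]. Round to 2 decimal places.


Find the antiderivative of 9x^2:
F(x) = 9/3 * x^3
Apply the Fundamental Theorem of Calculus:
F(6) - F(4)
= 9/3 * 6^3 - 9/3 * 4^3
= 9/3 * (216 - 64)
= 9/3 * 152
= 456 = 456.00

456.00


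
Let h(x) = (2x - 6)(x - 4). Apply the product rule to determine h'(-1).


Let u(x) = 2x - 6 and v(x) = x - 4
u'(x) = 2
v'(x) = 1
Product rule: h'(x) = u'(x)*v(x) + u(x)*v'(x)
= 2 * (x - 4) + (2x - 6) * 1
At x = -1:
u(-1) = 2 * (-1) - 6 = -8
v(-1) = 1 * (-1) - 4 = -5
h'(-1) = 2 * (-5) + (-8) * 1
= -10 - 8
= -18

-18


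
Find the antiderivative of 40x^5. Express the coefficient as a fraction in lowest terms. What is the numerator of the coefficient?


Apply the power rule for integration:
integral of ax^n dx = a/(n+1) * x^(n+1) + C
integral of 40x^5 dx
= 40/6 * x^6 + C
= 20/3 * x^6 + C
The coefficient in lowest terms is 20/3, and its numerator is 20

20


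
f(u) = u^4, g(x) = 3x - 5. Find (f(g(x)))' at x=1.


Using the chain rule: (f(g(x)))' = f'(g(x)) * g'(x)
First, find g(1):
g(1) = 3 * 1 - 5 = -2
Next, f'(u) = 4u^3
And g'(x) = 3
So f'(g(1)) * g'(1)
= 4 * (-2)^3 * 3
= 4 * (-8) * 3
= -96

-96


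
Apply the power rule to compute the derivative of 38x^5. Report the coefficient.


We apply the power rule: d/dx [ax^n] = a*n * x^(n-1)
d/dx [38x^5]
= 38 * 5 * x^(5-1)
= 190x^4
The coefficient is 190

190


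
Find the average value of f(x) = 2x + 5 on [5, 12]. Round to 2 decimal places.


Average value = 1/(b-a) * integral from a to b of f(x) dx
First compute the integral of 2x + 5:
F(x) = x^2 + 5x
F(12) = 1 * 144 + 5 * 12 = 204
F(5) = 1 * 25 + 5 * 5 = 50
Integral = 204 - 50 = 154
Average = 154 / (12 - 5) = 154 / 7
= 22 = 22.00

22.00


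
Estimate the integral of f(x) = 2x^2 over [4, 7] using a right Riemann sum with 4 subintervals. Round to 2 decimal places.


Right Riemann sum uses right endpoints of each subinterval.
Interval: [4, 7], n = 4
dx = (7 - 4) / 4 = 3/4
Right endpoints: [19/4, 11/2, 25/4, 7]
f values: [361/8, 121/2, 625/8, 98]
Sum = dx * (sum of f values)
= 3/4 * 1127/4
= 3381/16 ≈ 211.31

211.31


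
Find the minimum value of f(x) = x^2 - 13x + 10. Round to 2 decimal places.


For a quadratic f(x) = ax^2 + bx + c with a > 0, the minimum is at the vertex.
Vertex x-coordinate: x = -b/(2a)
x = -(-13) / (2 * 1)
x = 13/2
Substitute back to find the minimum value:
f(13/2) = 1 * (13/2)^2 - 13 * (13/2) + 10
= 169/4 - 169/2 + 10
= -129/4 = -32.25

-32.25


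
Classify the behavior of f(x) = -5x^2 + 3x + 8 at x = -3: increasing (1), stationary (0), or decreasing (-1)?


Compute f'(x) to determine behavior:
f'(x) = -10x + 3
f'(-3) = -10 * (-3) + 3
= 30 + 3
= 33
Since f'(-3) > 0, the function is increasing (1)

1


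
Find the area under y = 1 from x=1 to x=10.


The area under a constant function y = 1 is a rectangle.
Width = 10 - 1 = 9
Height = 1
Area = width * height
= 9 * 1
= 9

9


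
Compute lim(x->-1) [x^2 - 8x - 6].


Since polynomials are continuous, we use direct substitution.
lim(x->-1) of x^2 - 8x - 6
= 1 * (-1)^2 - 8 * (-1) - 6
= 1 + 8 - 6
= 3

3


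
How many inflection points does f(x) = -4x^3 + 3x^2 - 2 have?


Inflection points occur where f''(x) = 0 and concavity changes.
f(x) = -4x^3 + 3x^2 - 2
f'(x) = -12x^2 + 6x
f''(x) = -24x + 6
Set f''(x) = 0:
-24x + 6 = 0
x = -6 / (-24) = 1/4
Since f''(x) is linear (degree 1), it changes sign at this point.
Therefore there is exactly 1 inflection point.

1


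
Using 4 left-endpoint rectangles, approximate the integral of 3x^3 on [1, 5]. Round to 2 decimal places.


Left Riemann sum uses left endpoints of each subinterval.
Interval: [1, 5], n = 4
dx = (5 - 1) / 4 = 1
Left endpoints: [1, 2, 3, 4]
f values: [3, 24, 81, 192]
Sum = dx * (sum of f values)
= 1 * 300
= 300 = 300.00

300.00


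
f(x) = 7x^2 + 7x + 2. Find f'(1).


Differentiate term by term using power and sum rules:
f(x) = 7x^2 + 7x + 2
f'(x) = 14x + 7
Substitute x = 1:
f'(1) = 14 * 1 + 7
= 14 + 7
= 21

21


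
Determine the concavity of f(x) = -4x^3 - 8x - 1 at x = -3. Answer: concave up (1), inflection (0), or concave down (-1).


Concavity is determined by the sign of f''(x).
f(x) = -4x^3 - 8x - 1
f'(x) = -12x^2 - 8
f''(x) = -24x
f''(-3) = -24 * (-3) + 0
= 72 + 0
= 72
Since f''(-3) > 0, the function is concave up (1)

1


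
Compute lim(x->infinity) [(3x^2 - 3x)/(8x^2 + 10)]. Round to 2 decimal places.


For limits at infinity with equal-degree polynomials,
we compare leading coefficients.
Numerator leading term: 3x^2
Denominator leading term: 8x^2
Divide both by x^2:
lim = (3 - 3/x) / (8 + 10/x^2)
As x -> infinity, the 1/x and 1/x^2 terms vanish:
= 3/8 ≈ 0.38

0.38


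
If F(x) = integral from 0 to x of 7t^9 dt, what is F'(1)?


By the Fundamental Theorem of Calculus (Part 1):
If F(x) = integral from 0 to x of f(t) dt, then F'(x) = f(x)
Here f(t) = 7t^9
So F'(x) = 7x^9
Evaluate at x = 1:
F'(1) = 7 * 1^9
= 7 * 1
= 7

7


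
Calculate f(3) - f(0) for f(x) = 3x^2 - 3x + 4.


Net change = f(b) - f(a)
f(x) = 3x^2 - 3x + 4
Compute f(3):
f(3) = 3 * 3^2 - 3 * 3 + 4
= 27 - 9 + 4
= 22
Compute f(0):
f(0) = 3 * 0^2 - 3 * 0 + 4
= 0 + 0 + 4
= 4
Net change = 22 - 4 = 18

18


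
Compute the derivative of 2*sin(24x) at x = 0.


Apply the chain rule to differentiate 2*sin(24x):
d/dx [2*sin(24x)]
= 2 * cos(24x) * d/dx(24x)
= 2 * 24 * cos(24x)
= 48 * cos(24x)
Evaluate at x = 0:
= 48 * cos(0)
= 48 * 1
= 48

48


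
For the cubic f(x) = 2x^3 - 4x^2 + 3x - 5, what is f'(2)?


Differentiate f(x) = 2x^3 - 4x^2 + 3x - 5 term by term:
f'(x) = 6x^2 - 8x + 3
Substitute x = 2:
f'(2) = 6 * 2^2 - 8 * 2 + 3
= 24 - 16 + 3
= 11

11


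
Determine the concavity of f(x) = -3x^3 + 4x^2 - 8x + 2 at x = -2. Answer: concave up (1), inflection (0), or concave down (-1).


Concavity is determined by the sign of f''(x).
f(x) = -3x^3 + 4x^2 - 8x + 2
f'(x) = -9x^2 + 8x - 8
f''(x) = -18x + 8
f''(-2) = -18 * (-2) + 8
= 36 + 8
= 44
Since f''(-2) > 0, the function is concave up (1)

1


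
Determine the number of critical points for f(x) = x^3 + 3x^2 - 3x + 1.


Find where f'(x) = 0:
f(x) = x^3 + 3x^2 - 3x + 1
f'(x) = 3x^2 + 6x - 3
This is a quadratic in x. Use the discriminant to count real roots.
Discriminant = (6)^2 - 4 * 3 * (-3)
= 36 - (-36)
= 72
Since discriminant > 0, f'(x) = 0 has 2 real solutions.
Number of critical points: 2

2


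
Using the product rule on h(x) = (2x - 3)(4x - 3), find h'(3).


Let u(x) = 2x - 3 and v(x) = 4x - 3
u'(x) = 2
v'(x) = 4
Product rule: h'(x) = u'(x)*v(x) + u(x)*v'(x)
= 2 * (4x - 3) + (2x - 3) * 4
At x = 3:
u(3) = 2 * 3 - 3 = 3
v(3) = 4 * 3 - 3 = 9
h'(3) = 2 * 9 + 3 * 4
= 18 + 12
= 30

30


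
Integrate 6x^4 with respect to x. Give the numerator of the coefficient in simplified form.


Apply the power rule for integration:
integral of ax^n dx = a/(n+1) * x^(n+1) + C
integral of 6x^4 dx
= 6/5 * x^5 + C
The coefficient in lowest terms is 6/5, and its numerator is 6

6


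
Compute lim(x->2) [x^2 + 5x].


Since polynomials are continuous, we use direct substitution.
lim(x->2) of x^2 + 5x
= 1 * 2^2 + 5 * 2 + 0
= 4 + 10 + 0
= 14

14


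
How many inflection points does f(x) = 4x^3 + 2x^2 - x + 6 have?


Inflection points occur where f''(x) = 0 and concavity changes.
f(x) = 4x^3 + 2x^2 - x + 6
f'(x) = 12x^2 + 4x - 1
f''(x) = 24x + 4
Set f''(x) = 0:
24x + 4 = 0
x = -4 / 24 = -1/6
Since f''(x) is linear (degree 1), it changes sign at this point.
Therefore there is exactly 1 inflection point.

1


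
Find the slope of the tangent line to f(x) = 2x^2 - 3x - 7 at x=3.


The slope of the tangent line equals f'(x) at the point.
f(x) = 2x^2 - 3x - 7
f'(x) = 4x - 3
At x = 3:
f'(3) = 4 * 3 - 3
= 12 - 3
= 9

9


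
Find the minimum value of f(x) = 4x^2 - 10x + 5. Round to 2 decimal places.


For a quadratic f(x) = ax^2 + bx + c with a > 0, the minimum is at the vertex.
Vertex x-coordinate: x = -b/(2a)
x = -(-10) / (2 * 4)
x = 10/8 = 5/4
Substitute back to find the minimum value:
f(5/4) = 4 * (5/4)^2 - 10 * (5/4) + 5
= 25/4 - 25/2 + 5
= -5/4 = -1.25

-1.25


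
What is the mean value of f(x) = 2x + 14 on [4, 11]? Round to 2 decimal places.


Average value = 1/(b-a) * integral from a to b of f(x) dx
First compute the integral of 2x + 14:
F(x) = x^2 + 14x
F(11) = 1 * 121 + 14 * 11 = 275
F(4) = 1 * 16 + 14 * 4 = 72
Integral = 275 - 72 = 203
Average = 203 / (11 - 4) = 203 / 7
= 29 = 29.00

29.00


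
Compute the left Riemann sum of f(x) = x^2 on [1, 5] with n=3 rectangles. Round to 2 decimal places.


Left Riemann sum uses left endpoints of each subinterval.
Interval: [1, 5], n = 3
dx = (5 - 1) / 3 = 4/3
Left endpoints: [1, 7/3, 11/3]
f values: [1, 49/9, 121/9]
Sum = dx * (sum of f values)
= 4/3 * 179/9
= 716/27 ≈ 26.52

26.52


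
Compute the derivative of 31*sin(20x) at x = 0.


Apply the chain rule to differentiate 31*sin(20x):
d/dx [31*sin(20x)]
= 31 * cos(20x) * d/dx(20x)
= 31 * 20 * cos(20x)
= 620 * cos(20x)
Evaluate at x = 0:
= 620 * cos(0)
= 620 * 1
= 620

620


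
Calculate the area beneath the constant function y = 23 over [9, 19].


The area under a constant function y = 23 is a rectangle.
Width = 19 - 9 = 10
Height = 23
Area = width * height
= 10 * 23
= 230

230


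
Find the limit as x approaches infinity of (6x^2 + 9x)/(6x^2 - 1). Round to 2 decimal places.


For limits at infinity with equal-degree polynomials,
we compare leading coefficients.
Numerator leading term: 6x^2
Denominator leading term: 6x^2
Divide both by x^2:
lim = (6 + 9/x) / (6 - 1/x^2)
As x -> infinity, the 1/x and 1/x^2 terms vanish:
= 6/6 = 1 = 1.00

1.00


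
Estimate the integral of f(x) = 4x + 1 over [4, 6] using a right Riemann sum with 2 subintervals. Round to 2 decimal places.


Right Riemann sum uses right endpoints of each subinterval.
Interval: [4, 6], n = 2
dx = (6 - 4) / 2 = 1
Right endpoints: [5, 6]
f values: [21, 25]
Sum = dx * (sum of f values)
= 1 * 46
= 46 = 46.00

46.00


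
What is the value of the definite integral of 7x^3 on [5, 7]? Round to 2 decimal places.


Find the antiderivative of 7x^3:
F(x) = 7/4 * x^4
Apply the Fundamental Theorem of Calculus:
F(7) - F(5)
= 7/4 * 7^4 - 7/4 * 5^4
= 7/4 * (2401 - 625)
= 7/4 * 1776
= 3108 = 3108.00

3108.00


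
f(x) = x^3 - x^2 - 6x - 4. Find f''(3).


First derivative:
f'(x) = 3x^2 - 2x - 6
Second derivative:
f''(x) = 6x - 2
Substitute x = 3:
f''(3) = 6 * 3 - 2
= 18 - 2
= 16

16


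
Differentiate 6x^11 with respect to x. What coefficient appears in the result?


We apply the power rule: d/dx [ax^n] = a*n * x^(n-1)
d/dx [6x^11]
= 6 * 11 * x^(11-1)
= 66x^10
The coefficient is 66

66


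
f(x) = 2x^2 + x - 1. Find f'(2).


Differentiate term by term using power and sum rules:
f(x) = 2x^2 + x - 1
f'(x) = 4x + 1
Substitute x = 2:
f'(2) = 4 * 2 + 1
= 8 + 1
= 9

9


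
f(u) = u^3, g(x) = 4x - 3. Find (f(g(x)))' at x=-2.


Using the chain rule: (f(g(x)))' = f'(g(x)) * g'(x)
First, find g(-2):
g(-2) = 4 * (-2) - 3 = -11
Next, f'(u) = 3u^2
And g'(x) = 4
So f'(g(-2)) * g'(-2)
= 3 * (-11)^2 * 4
= 3 * 121 * 4
= 1452

1452


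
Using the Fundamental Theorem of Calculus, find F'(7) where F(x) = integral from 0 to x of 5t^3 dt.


By the Fundamental Theorem of Calculus (Part 1):
If F(x) = integral from 0 to x of f(t) dt, then F'(x) = f(x)
Here f(t) = 5t^3
So F'(x) = 5x^3
Evaluate at x = 7:
F'(7) = 5 * 7^3
= 5 * 343
= 1715

1715


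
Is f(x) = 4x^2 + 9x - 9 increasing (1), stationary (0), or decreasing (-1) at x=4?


Compute f'(x) to determine behavior:
f'(x) = 8x + 9
f'(4) = 8 * 4 + 9
= 32 + 9
= 41
Since f'(4) > 0, the function is increasing (1)

1


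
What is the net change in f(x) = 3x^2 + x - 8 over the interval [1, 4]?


Net change = f(b) - f(a)
f(x) = 3x^2 + x - 8
Compute f(4):
f(4) = 3 * 4^2 + 1 * 4 - 8
= 48 + 4 - 8
= 44
Compute f(1):
f(1) = 3 * 1^2 + 1 * 1 - 8
= 3 + 1 - 8
= -4
Net change = 44 - (-4) = 48

48


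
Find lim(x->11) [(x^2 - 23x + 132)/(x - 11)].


Direct substitution gives 0/0, so we factor the numerator.
Factor: (x^2 - 23x + 132) = (x - 11)(x - 12)
Cancel the common factor (x - 11):
(x^2 - 23x + 132)/(x - 11) = (x - 12)
Now substitute x = 11:
= (11) - (12) = -1

-1


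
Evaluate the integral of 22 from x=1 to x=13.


The integral of a constant k over [a, b] equals k * (b - a).
integral from 1 to 13 of 22 dx
= 22 * (13 - 1)
= 22 * 12
= 264

264


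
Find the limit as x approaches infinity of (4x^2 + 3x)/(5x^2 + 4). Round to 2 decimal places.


For limits at infinity with equal-degree polynomials,
we compare leading coefficients.
Numerator leading term: 4x^2
Denominator leading term: 5x^2
Divide both by x^2:
lim = (4 + 3/x) / (5 + 4/x^2)
As x -> infinity, the 1/x and 1/x^2 terms vanish:
= 4/5 = 0.80

0.80


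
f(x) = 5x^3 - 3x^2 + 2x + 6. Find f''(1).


First derivative:
f'(x) = 15x^2 - 6x + 2
Second derivative:
f''(x) = 30x - 6
Substitute x = 1:
f''(1) = 30 * 1 - 6
= 30 - 6
= 24

24


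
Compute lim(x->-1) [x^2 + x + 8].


Since polynomials are continuous, we use direct substitution.
lim(x->-1) of x^2 + x + 8
= 1 * (-1)^2 + 1 * (-1) + 8
= 1 - 1 + 8
= 8

8


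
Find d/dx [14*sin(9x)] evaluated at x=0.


Apply the chain rule to differentiate 14*sin(9x):
d/dx [14*sin(9x)]
= 14 * cos(9x) * d/dx(9x)
= 14 * 9 * cos(9x)
= 126 * cos(9x)
Evaluate at x = 0:
= 126 * cos(0)
= 126 * 1
= 126

126


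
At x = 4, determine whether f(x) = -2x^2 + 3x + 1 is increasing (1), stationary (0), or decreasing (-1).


Compute f'(x) to determine behavior:
f'(x) = -4x + 3
f'(4) = -4 * 4 + 3
= -16 + 3
= -13
Since f'(4) < 0, the function is decreasing (-1)

-1


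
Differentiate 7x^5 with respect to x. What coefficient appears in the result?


We apply the power rule: d/dx [ax^n] = a*n * x^(n-1)
d/dx [7x^5]
= 7 * 5 * x^(5-1)
= 35x^4
The coefficient is 35

35


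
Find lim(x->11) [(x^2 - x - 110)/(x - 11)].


Direct substitution gives 0/0, so we factor the numerator.
Factor: (x^2 - x - 110) = (x - 11)(x + 10)
Cancel the common factor (x - 11):
(x^2 - x - 110)/(x - 11) = (x + 10)
Now substitute x = 11:
= (11) - (-10) = 21

21


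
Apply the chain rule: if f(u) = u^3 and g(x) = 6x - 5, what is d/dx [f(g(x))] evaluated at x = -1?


Using the chain rule: (f(g(x)))' = f'(g(x)) * g'(x)
First, find g(-1):
g(-1) = 6 * (-1) - 5 = -11
Next, f'(u) = 3u^2
And g'(x) = 6
So f'(g(-1)) * g'(-1)
= 3 * (-11)^2 * 6
= 3 * 121 * 6
= 2178

2178


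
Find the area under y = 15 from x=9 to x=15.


The area under a constant function y = 15 is a rectangle.
Width = 15 - 9 = 6
Height = 15
Area = width * height
= 6 * 15
= 90

90


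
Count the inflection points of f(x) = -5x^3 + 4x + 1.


Inflection points occur where f''(x) = 0 and concavity changes.
f(x) = -5x^3 + 4x + 1
f'(x) = -15x^2 + 4
f''(x) = -30x
Set f''(x) = 0:
-30x = 0
x = 0 / (-30) = 0
Since f''(x) is linear (degree 1), it changes sign at this point.
Therefore there is exactly 1 inflection point.

1


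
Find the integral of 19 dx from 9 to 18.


The integral of a constant k over [a, b] equals k * (b - a).
integral from 9 to 18 of 19 dx
= 19 * (18 - 9)
= 19 * 9
= 171

171


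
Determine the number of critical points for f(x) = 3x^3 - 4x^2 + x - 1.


Find where f'(x) = 0:
f(x) = 3x^3 - 4x^2 + x - 1
f'(x) = 9x^2 - 8x + 1
This is a quadratic in x. Use the discriminant to count real roots.
Discriminant = (-8)^2 - 4 * 9 * 1
= 64 - 36
= 28
Since discriminant > 0, f'(x) = 0 has 2 real solutions.
Number of critical points: 2

2


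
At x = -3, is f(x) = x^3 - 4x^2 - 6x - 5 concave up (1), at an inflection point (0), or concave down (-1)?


Concavity is determined by the sign of f''(x).
f(x) = x^3 - 4x^2 - 6x - 5
f'(x) = 3x^2 - 8x - 6
f''(x) = 6x - 8
f''(-3) = 6 * (-3) - 8
= -18 - 8
= -26
Since f''(-3) < 0, the function is concave down (-1)

-1


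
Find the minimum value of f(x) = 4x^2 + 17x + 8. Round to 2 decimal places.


For a quadratic f(x) = ax^2 + bx + c with a > 0, the minimum is at the vertex.
Vertex x-coordinate: x = -b/(2a)
x = -(17) / (2 * 4)
x = -17/8
Substitute back to find the minimum value:
f(-17/8) = 4 * (-17/8)^2 + 17 * (-17/8) + 8
= 289/16 - 289/8 + 8
= -161/16 ≈ -10.06

-10.06


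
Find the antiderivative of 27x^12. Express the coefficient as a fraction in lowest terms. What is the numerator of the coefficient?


Apply the power rule for integration:
integral of ax^n dx = a/(n+1) * x^(n+1) + C
integral of 27x^12 dx
= 27/13 * x^13 + C
The coefficient in lowest terms is 27/13, and its numerator is 27

27


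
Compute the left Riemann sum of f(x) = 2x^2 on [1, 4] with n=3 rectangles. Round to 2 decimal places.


Left Riemann sum uses left endpoints of each subinterval.
Interval: [1, 4], n = 3
dx = (4 - 1) / 3 = 1
Left endpoints: [1, 2, 3]
f values: [2, 8, 18]
Sum = dx * (sum of f values)
= 1 * 28
= 28 = 28.00

28.00


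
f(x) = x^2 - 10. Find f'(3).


Differentiate term by term using power and sum rules:
f(x) = x^2 - 10
f'(x) = 2x
Substitute x = 3:
f'(3) = 2 * 3 + 0
= 6 + 0
= 6

6


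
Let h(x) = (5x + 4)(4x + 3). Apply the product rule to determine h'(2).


Let u(x) = 5x + 4 and v(x) = 4x + 3
u'(x) = 5
v'(x) = 4
Product rule: h'(x) = u'(x)*v(x) + u(x)*v'(x)
= 5 * (4x + 3) + (5x + 4) * 4
At x = 2:
u(2) = 5 * 2 + 4 = 14
v(2) = 4 * 2 + 3 = 11
h'(2) = 5 * 11 + 14 * 4
= 55 + 56
= 111

111


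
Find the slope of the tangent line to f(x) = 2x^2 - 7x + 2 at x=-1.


The slope of the tangent line equals f'(x) at the point.
f(x) = 2x^2 - 7x + 2
f'(x) = 4x - 7
At x = -1:
f'(-1) = 4 * (-1) - 7
= -4 - 7
= -11

-11


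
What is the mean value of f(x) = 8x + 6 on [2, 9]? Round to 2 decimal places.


Average value = 1/(b-a) * integral from a to b of f(x) dx
First compute the integral of 8x + 6:
F(x) = 4x^2 + 6x
F(9) = 4 * 81 + 6 * 9 = 378
F(2) = 4 * 4 + 6 * 2 = 28
Integral = 378 - 28 = 350
Average = 350 / (9 - 2) = 350 / 7
= 50 = 50.00

50.00


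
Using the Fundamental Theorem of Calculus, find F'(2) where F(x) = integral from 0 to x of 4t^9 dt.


By the Fundamental Theorem of Calculus (Part 1):
If F(x) = integral from 0 to x of f(t) dt, then F'(x) = f(x)
Here f(t) = 4t^9
So F'(x) = 4x^9
Evaluate at x = 2:
F'(2) = 4 * 2^9
= 4 * 512
= 2048

2048


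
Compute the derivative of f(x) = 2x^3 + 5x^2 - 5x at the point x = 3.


Differentiate f(x) = 2x^3 + 5x^2 - 5x term by term:
f'(x) = 6x^2 + 10x - 5
Substitute x = 3:
f'(3) = 6 * 3^2 + 10 * 3 - 5
= 54 + 30 - 5
= 79

79


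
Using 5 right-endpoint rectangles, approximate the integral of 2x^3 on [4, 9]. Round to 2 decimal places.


Right Riemann sum uses right endpoints of each subinterval.
Interval: [4, 9], n = 5
dx = (9 - 4) / 5 = 1
Right endpoints: [5, 6, 7, 8, 9]
f values: [250, 432, 686, 1024, 1458]
Sum = dx * (sum of f values)
= 1 * 3850
= 3850 = 3850.00

3850.00


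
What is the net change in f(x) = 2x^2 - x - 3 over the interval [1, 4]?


Net change = f(b) - f(a)
f(x) = 2x^2 - x - 3
Compute f(4):
f(4) = 2 * 4^2 - 1 * 4 - 3
= 32 - 4 - 3
= 25
Compute f(1):
f(1) = 2 * 1^2 - 1 * 1 - 3
= 2 - 1 - 3
= -2
Net change = 25 - (-2) = 27

27


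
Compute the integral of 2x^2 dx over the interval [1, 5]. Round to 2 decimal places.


Find the antiderivative of 2x^2:
F(x) = 2/3 * x^3
Apply the Fundamental Theorem of Calculus:
F(5) - F(1)
= 2/3 * 5^3 - 2/3 * 1^3
= 2/3 * (125 - 1)
= 2/3 * 124
= 248/3 ≈ 82.67

82.67


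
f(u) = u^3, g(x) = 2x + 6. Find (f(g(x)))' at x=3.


Using the chain rule: (f(g(x)))' = f'(g(x)) * g'(x)
First, find g(3):
g(3) = 2 * 3 + 6 = 12
Next, f'(u) = 3u^2
And g'(x) = 2
So f'(g(3)) * g'(3)
= 3 * 12^2 * 2
= 3 * 144 * 2
= 864

864


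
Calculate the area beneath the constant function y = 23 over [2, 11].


The area under a constant function y = 23 is a rectangle.
Width = 11 - 2 = 9
Height = 23
Area = width * height
= 9 * 23
= 207

207


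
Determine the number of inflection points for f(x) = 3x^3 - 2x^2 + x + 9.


Inflection points occur where f''(x) = 0 and concavity changes.
f(x) = 3x^3 - 2x^2 + x + 9
f'(x) = 9x^2 - 4x + 1
f''(x) = 18x - 4
Set f''(x) = 0:
18x - 4 = 0
x = 4 / 18 = 2/9
Since f''(x) is linear (degree 1), it changes sign at this point.
Therefore there is exactly 1 inflection point.

1


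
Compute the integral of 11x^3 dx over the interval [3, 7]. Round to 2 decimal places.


Find the antiderivative of 11x^3:
F(x) = 11/4 * x^4
Apply the Fundamental Theorem of Calculus:
F(7) - F(3)
= 11/4 * 7^4 - 11/4 * 3^4
= 11/4 * (2401 - 81)
= 11/4 * 2320
= 6380 = 6380.00

6380.00


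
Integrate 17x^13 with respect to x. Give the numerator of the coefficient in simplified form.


Apply the power rule for integration:
integral of ax^n dx = a/(n+1) * x^(n+1) + C
integral of 17x^13 dx
= 17/14 * x^14 + C
The coefficient in lowest terms is 17/14, and its numerator is 17

17


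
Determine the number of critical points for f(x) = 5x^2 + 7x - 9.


Find where f'(x) = 0:
f'(x) = 10x + 7
Set f'(x) = 0:
10x + 7 = 0
x = -7 / 10 = -7/10
This is a linear equation in x, so there is exactly one solution.
Number of critical points: 1

1


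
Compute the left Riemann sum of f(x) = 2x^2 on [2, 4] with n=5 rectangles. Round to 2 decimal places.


Left Riemann sum uses left endpoints of each subinterval.
Interval: [2, 4], n = 5
dx = (4 - 2) / 5 = 2/5
Left endpoints: [2, 12/5, 14/5, 16/5, 18/5]
f values: [8, 288/25, 392/25, 512/25, 648/25]
Sum = dx * (sum of f values)
= 2/5 * 408/5
= 816/25 = 32.64

32.64


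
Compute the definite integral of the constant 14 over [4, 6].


The integral of a constant k over [a, b] equals k * (b - a).
integral from 4 to 6 of 14 dx
= 14 * (6 - 4)
= 14 * 2
= 28

28


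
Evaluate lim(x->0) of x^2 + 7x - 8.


Since polynomials are continuous, we use direct substitution.
lim(x->0) of x^2 + 7x - 8
= 1 * 0^2 + 7 * 0 - 8
= 0 + 0 - 8
= -8

-8


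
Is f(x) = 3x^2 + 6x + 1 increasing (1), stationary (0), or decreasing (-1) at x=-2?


Compute f'(x) to determine behavior:
f'(x) = 6x + 6
f'(-2) = 6 * (-2) + 6
= -12 + 6
= -6
Since f'(-2) < 0, the function is decreasing (-1)

-1


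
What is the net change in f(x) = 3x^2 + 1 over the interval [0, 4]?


Net change = f(b) - f(a)
f(x) = 3x^2 + 1
Compute f(4):
f(4) = 3 * 4^2 + 0 * 4 + 1
= 48 + 0 + 1
= 49
Compute f(0):
f(0) = 3 * 0^2 + 0 * 0 + 1
= 0 + 0 + 1
= 1
Net change = 49 - 1 = 48

48


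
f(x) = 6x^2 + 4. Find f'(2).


Differentiate term by term using power and sum rules:
f(x) = 6x^2 + 4
f'(x) = 12x
Substitute x = 2:
f'(2) = 12 * 2 + 0
= 24 + 0
= 24

24


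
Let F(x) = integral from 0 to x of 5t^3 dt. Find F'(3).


By the Fundamental Theorem of Calculus (Part 1):
If F(x) = integral from 0 to x of f(t) dt, then F'(x) = f(x)
Here f(t) = 5t^3
So F'(x) = 5x^3
Evaluate at x = 3:
F'(3) = 5 * 3^3
= 5 * 27
= 135

135


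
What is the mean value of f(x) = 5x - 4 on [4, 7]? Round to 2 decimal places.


Average value = 1/(b-a) * integral from a to b of f(x) dx
First compute the integral of 5x - 4:
F(x) = (5/2)x^2 - 4x
F(7) = 5/2 * 49 - 4 * 7 = 189/2
F(4) = 5/2 * 16 - 4 * 4 = 24
Integral = 189/2 - 24 = 141/2
Average = (141/2) / (7 - 4) = (141/2) / 3
= 47/2 = 23.50

23.50


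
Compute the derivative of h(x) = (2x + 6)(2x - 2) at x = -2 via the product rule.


Let u(x) = 2x + 6 and v(x) = 2x - 2
u'(x) = 2
v'(x) = 2
Product rule: h'(x) = u'(x)*v(x) + u(x)*v'(x)
= 2 * (2x - 2) + (2x + 6) * 2
At x = -2:
u(-2) = 2 * (-2) + 6 = 2
v(-2) = 2 * (-2) - 2 = -6
h'(-2) = 2 * (-6) + 2 * 2
= -12 + 4
= -8

-8


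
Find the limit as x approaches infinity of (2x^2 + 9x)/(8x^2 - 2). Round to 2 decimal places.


For limits at infinity with equal-degree polynomials,
we compare leading coefficients.
Numerator leading term: 2x^2
Denominator leading term: 8x^2
Divide both by x^2:
lim = (2 + 9/x) / (8 - 2/x^2)
As x -> infinity, the 1/x and 1/x^2 terms vanish:
= 2/8 = 1/4 = 0.25

0.25


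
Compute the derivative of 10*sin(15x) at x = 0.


Apply the chain rule to differentiate 10*sin(15x):
d/dx [10*sin(15x)]
= 10 * cos(15x) * d/dx(15x)
= 10 * 15 * cos(15x)
= 150 * cos(15x)
Evaluate at x = 0:
= 150 * cos(0)
= 150 * 1
= 150

150


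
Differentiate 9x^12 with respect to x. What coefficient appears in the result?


We apply the power rule: d/dx [ax^n] = a*n * x^(n-1)
d/dx [9x^12]
= 9 * 12 * x^(12-1)
= 108x^11
The coefficient is 108

108


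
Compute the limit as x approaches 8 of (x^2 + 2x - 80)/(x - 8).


Direct substitution gives 0/0, so we factor the numerator.
Factor: (x^2 + 2x - 80) = (x - 8)(x + 10)
Cancel the common factor (x - 8):
(x^2 + 2x - 80)/(x - 8) = (x + 10)
Now substitute x = 8:
= (8) - (-10) = 18

18


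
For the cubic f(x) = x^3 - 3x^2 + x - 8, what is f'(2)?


Differentiate f(x) = x^3 - 3x^2 + x - 8 term by term:
f'(x) = 3x^2 - 6x + 1
Substitute x = 2:
f'(2) = 3 * 2^2 - 6 * 2 + 1
= 12 - 12 + 1
= 1

1


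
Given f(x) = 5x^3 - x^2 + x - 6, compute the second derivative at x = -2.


First derivative:
f'(x) = 15x^2 - 2x + 1
Second derivative:
f''(x) = 30x - 2
Substitute x = -2:
f''(-2) = 30 * (-2) - 2
= -60 - 2
= -62

-62


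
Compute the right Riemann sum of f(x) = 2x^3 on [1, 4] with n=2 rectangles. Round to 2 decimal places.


Right Riemann sum uses right endpoints of each subinterval.
Interval: [1, 4], n = 2
dx = (4 - 1) / 2 = 3/2
Right endpoints: [5/2, 4]
f values: [125/4, 128]
Sum = dx * (sum of f values)
= 3/2 * 637/4
= 1911/8 ≈ 238.88

238.88


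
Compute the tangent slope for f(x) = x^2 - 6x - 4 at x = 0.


The slope of the tangent line equals f'(x) at the point.
f(x) = x^2 - 6x - 4
f'(x) = 2x - 6
At x = 0:
f'(0) = 2 * 0 - 6
= 0 - 6
= -6

-6


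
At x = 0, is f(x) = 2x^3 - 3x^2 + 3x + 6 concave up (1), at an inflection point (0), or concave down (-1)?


Concavity is determined by the sign of f''(x).
f(x) = 2x^3 - 3x^2 + 3x + 6
f'(x) = 6x^2 - 6x + 3
f''(x) = 12x - 6
f''(0) = 12 * 0 - 6
= 0 - 6
= -6
Since f''(0) < 0, the function is concave down (-1)

-1


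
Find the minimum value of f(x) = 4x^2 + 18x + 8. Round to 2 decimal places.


For a quadratic f(x) = ax^2 + bx + c with a > 0, the minimum is at the vertex.
Vertex x-coordinate: x = -b/(2a)
x = -(18) / (2 * 4)
x = -18/8 = -9/4
Substitute back to find the minimum value:
f(-9/4) = 4 * (-9/4)^2 + 18 * (-9/4) + 8
= 81/4 - 81/2 + 8
= -49/4 = -12.25

-12.25


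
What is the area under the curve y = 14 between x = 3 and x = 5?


The area under a constant function y = 14 is a rectangle.
Width = 5 - 3 = 2
Height = 14
Area = width * height
= 2 * 14
= 28

28


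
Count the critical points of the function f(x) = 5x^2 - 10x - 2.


Find where f'(x) = 0:
f'(x) = 10x - 10
Set f'(x) = 0:
10x - 10 = 0
x = 10 / 10 = 1
This is a linear equation in x, so there is exactly one solution.
Number of critical points: 1

1


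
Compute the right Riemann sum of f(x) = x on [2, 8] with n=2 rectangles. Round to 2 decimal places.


Right Riemann sum uses right endpoints of each subinterval.
Interval: [2, 8], n = 2
dx = (8 - 2) / 2 = 3
Right endpoints: [5, 8]
f values: [5, 8]
Sum = dx * (sum of f values)
= 3 * 13
= 39 = 39.00

39.00


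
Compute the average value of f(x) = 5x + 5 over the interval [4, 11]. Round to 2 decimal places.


Average value = 1/(b-a) * integral from a to b of f(x) dx
First compute the integral of 5x + 5:
F(x) = (5/2)x^2 + 5x
F(11) = 5/2 * 121 + 5 * 11 = 715/2
F(4) = 5/2 * 16 + 5 * 4 = 60
Integral = 715/2 - 60 = 595/2
Average = (595/2) / (11 - 4) = (595/2) / 7
= 85/2 = 42.50

42.50


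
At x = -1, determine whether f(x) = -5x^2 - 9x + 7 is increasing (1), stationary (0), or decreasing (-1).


Compute f'(x) to determine behavior:
f'(x) = -10x - 9
f'(-1) = -10 * (-1) - 9
= 10 - 9
= 1
Since f'(-1) > 0, the function is increasing (1)

1


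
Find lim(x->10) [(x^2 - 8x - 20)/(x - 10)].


Direct substitution gives 0/0, so we factor the numerator.
Factor: (x^2 - 8x - 20) = (x - 10)(x + 2)
Cancel the common factor (x - 10):
(x^2 - 8x - 20)/(x - 10) = (x + 2)
Now substitute x = 10:
= (10) - (-2) = 12

12


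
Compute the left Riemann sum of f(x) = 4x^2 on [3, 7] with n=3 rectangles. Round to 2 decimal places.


Left Riemann sum uses left endpoints of each subinterval.
Interval: [3, 7], n = 3
dx = (7 - 3) / 3 = 4/3
Left endpoints: [3, 13/3, 17/3]
f values: [36, 676/9, 1156/9]
Sum = dx * (sum of f values)
= 4/3 * 2156/9
= 8624/27 ≈ 319.41

319.41


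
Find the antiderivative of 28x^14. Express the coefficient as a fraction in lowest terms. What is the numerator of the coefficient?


Apply the power rule for integration:
integral of ax^n dx = a/(n+1) * x^(n+1) + C
integral of 28x^14 dx
= 28/15 * x^15 + C
The coefficient in lowest terms is 28/15, and its numerator is 28

28


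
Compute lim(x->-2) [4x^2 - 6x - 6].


Since polynomials are continuous, we use direct substitution.
lim(x->-2) of 4x^2 - 6x - 6
= 4 * (-2)^2 - 6 * (-2) - 6
= 16 + 12 - 6
= 22

22


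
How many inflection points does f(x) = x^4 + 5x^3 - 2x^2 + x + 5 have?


Inflection points occur where f''(x) = 0 and concavity changes.
f(x) = x^4 + 5x^3 - 2x^2 + x + 5
f'(x) = 4x^3 + 15x^2 - 4x + 1
f''(x) = 12x^2 + 30x - 4
This is a quadratic in x. Use the discriminant to count real roots.
Discriminant = (30)^2 - 4 * 12 * (-4)
= 900 - (-192)
= 1092
Since discriminant > 0, f''(x) = 0 has 2 distinct real solutions.
A quadratic with two distinct real roots changes sign at each root, so concavity changes at both.
Number of inflection points: 2

2


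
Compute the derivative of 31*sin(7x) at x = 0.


Apply the chain rule to differentiate 31*sin(7x):
d/dx [31*sin(7x)]
= 31 * cos(7x) * d/dx(7x)
= 31 * 7 * cos(7x)
= 217 * cos(7x)
Evaluate at x = 0:
= 217 * cos(0)
= 217 * 1
= 217

217
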